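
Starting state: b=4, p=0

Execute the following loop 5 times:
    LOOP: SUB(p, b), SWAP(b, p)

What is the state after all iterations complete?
b=-32, p=20

Iteration trace:
Start: b=4, p=0
After iteration 1: b=-4, p=4
After iteration 2: b=8, p=-4
After iteration 3: b=-12, p=8
After iteration 4: b=20, p=-12
After iteration 5: b=-32, p=20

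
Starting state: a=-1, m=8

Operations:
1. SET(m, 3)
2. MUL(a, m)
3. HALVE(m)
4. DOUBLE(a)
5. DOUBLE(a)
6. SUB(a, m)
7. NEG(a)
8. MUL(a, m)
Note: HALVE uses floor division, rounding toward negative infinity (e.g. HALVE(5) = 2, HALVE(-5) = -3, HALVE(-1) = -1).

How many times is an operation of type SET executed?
1

Counting SET operations:
Step 1: SET(m, 3) ← SET
Total: 1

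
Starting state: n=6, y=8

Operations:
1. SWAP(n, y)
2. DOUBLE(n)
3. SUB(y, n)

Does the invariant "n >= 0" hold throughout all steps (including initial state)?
Yes

The invariant holds at every step.

State at each step:
Initial: n=6, y=8
After step 1: n=8, y=6
After step 2: n=16, y=6
After step 3: n=16, y=-10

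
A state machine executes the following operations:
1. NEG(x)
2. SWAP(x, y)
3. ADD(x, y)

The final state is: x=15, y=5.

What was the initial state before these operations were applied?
x=-5, y=10

Working backwards:
Final state: x=15, y=5
Before step 3 (ADD(x, y)): x=10, y=5
Before step 2 (SWAP(x, y)): x=5, y=10
Before step 1 (NEG(x)): x=-5, y=10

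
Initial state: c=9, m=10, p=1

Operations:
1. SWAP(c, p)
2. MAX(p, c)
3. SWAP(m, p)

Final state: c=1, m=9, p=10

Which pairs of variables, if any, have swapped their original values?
None

Comparing initial and final values:
c: 9 → 1
p: 1 → 10
m: 10 → 9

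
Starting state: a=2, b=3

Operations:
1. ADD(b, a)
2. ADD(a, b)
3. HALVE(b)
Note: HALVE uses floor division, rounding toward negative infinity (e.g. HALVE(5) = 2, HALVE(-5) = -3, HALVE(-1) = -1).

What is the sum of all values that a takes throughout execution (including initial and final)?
18

Values of a at each step:
Initial: a = 2
After step 1: a = 2
After step 2: a = 7
After step 3: a = 7
Sum = 2 + 2 + 7 + 7 = 18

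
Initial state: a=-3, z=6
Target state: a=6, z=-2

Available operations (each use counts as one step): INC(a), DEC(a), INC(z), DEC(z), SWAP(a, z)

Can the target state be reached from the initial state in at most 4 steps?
Yes

Path (2 steps): INC(a) → SWAP(a, z)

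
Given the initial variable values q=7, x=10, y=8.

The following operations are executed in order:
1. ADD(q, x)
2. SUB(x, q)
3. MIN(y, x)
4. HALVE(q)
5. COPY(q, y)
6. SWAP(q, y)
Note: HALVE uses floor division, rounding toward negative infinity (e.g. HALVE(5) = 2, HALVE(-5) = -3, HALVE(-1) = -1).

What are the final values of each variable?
{q: -7, x: -7, y: -7}

Step-by-step execution:
Initial: q=7, x=10, y=8
After step 1 (ADD(q, x)): q=17, x=10, y=8
After step 2 (SUB(x, q)): q=17, x=-7, y=8
After step 3 (MIN(y, x)): q=17, x=-7, y=-7
After step 4 (HALVE(q)): q=8, x=-7, y=-7
After step 5 (COPY(q, y)): q=-7, x=-7, y=-7
After step 6 (SWAP(q, y)): q=-7, x=-7, y=-7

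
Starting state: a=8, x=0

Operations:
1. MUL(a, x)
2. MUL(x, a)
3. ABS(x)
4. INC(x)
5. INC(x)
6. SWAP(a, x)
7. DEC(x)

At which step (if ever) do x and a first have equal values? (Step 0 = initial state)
Step 1

x and a first become equal after step 1.

Comparing values at each step:
Initial: x=0, a=8
After step 1: x=0, a=0 ← equal!
After step 2: x=0, a=0 ← equal!
After step 3: x=0, a=0 ← equal!
After step 4: x=1, a=0
After step 5: x=2, a=0
After step 6: x=0, a=2
After step 7: x=-1, a=2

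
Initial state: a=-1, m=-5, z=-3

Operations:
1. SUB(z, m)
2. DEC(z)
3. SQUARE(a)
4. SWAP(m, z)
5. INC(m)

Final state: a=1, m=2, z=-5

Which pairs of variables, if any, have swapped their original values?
None

Comparing initial and final values:
z: -3 → -5
m: -5 → 2
a: -1 → 1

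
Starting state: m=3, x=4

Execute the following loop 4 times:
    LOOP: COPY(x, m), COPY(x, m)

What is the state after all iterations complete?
m=3, x=3

Iteration trace:
Start: m=3, x=4
After iteration 1: m=3, x=3
After iteration 2: m=3, x=3
After iteration 3: m=3, x=3
After iteration 4: m=3, x=3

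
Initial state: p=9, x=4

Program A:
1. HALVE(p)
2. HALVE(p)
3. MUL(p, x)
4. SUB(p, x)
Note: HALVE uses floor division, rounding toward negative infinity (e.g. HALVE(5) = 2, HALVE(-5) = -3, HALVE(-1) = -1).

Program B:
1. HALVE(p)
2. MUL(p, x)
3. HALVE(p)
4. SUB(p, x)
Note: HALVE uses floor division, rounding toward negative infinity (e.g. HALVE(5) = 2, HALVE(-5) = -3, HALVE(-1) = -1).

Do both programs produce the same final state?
Yes

Program A final state: p=4, x=4
Program B final state: p=4, x=4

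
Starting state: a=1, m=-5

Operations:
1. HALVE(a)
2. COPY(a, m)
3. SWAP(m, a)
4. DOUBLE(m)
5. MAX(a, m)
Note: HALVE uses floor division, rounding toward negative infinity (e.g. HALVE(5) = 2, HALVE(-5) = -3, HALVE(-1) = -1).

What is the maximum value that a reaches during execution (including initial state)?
1

Values of a at each step:
Initial: a = 1 ← maximum
After step 1: a = 0
After step 2: a = -5
After step 3: a = -5
After step 4: a = -5
After step 5: a = -5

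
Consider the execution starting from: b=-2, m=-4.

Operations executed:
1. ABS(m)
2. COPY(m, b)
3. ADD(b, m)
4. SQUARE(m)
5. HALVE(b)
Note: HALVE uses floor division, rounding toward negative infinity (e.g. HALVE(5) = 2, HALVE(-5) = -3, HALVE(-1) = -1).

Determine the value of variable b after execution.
b = -2

Tracing execution:
Step 1: ABS(m) → b = -2
Step 2: COPY(m, b) → b = -2
Step 3: ADD(b, m) → b = -4
Step 4: SQUARE(m) → b = -4
Step 5: HALVE(b) → b = -2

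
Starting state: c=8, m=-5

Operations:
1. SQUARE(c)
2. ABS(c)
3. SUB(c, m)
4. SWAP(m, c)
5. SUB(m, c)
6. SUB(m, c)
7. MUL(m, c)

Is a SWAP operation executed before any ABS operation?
No

First SWAP: step 4
First ABS: step 2
Since 4 > 2, ABS comes first.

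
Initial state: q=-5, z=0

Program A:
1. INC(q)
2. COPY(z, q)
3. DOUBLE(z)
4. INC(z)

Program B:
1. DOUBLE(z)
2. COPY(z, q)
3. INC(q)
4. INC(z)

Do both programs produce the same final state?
No

Program A final state: q=-4, z=-7
Program B final state: q=-4, z=-4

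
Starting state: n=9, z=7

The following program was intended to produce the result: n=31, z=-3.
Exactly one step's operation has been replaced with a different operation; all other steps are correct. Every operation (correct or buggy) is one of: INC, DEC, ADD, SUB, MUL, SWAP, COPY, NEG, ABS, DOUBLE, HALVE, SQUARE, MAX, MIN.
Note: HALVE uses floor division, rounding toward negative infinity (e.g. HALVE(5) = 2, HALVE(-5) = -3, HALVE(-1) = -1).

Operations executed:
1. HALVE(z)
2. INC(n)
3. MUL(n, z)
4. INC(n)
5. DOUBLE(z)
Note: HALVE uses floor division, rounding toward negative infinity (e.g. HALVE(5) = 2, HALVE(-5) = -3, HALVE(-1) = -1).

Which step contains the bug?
Step 5

Trace with buggy code:
Initial: n=9, z=7
After step 1: n=9, z=3
After step 2: n=10, z=3
After step 3: n=30, z=3
After step 4: n=31, z=3
After step 5: n=31, z=6
Actual final n=31, z=6 ≠ expected n=31, z=-3.
Step 5 is the only position where a single-operation replacement can produce the expected result.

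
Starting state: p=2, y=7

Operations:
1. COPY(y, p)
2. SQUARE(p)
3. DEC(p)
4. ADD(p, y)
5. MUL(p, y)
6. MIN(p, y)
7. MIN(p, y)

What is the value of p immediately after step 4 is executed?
p = 5

Tracing p through execution:
Initial: p = 2
After step 1 (COPY(y, p)): p = 2
After step 2 (SQUARE(p)): p = 4
After step 3 (DEC(p)): p = 3
After step 4 (ADD(p, y)): p = 5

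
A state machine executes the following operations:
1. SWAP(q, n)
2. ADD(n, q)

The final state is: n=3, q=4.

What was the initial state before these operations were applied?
n=4, q=-1

Working backwards:
Final state: n=3, q=4
Before step 2 (ADD(n, q)): n=-1, q=4
Before step 1 (SWAP(q, n)): n=4, q=-1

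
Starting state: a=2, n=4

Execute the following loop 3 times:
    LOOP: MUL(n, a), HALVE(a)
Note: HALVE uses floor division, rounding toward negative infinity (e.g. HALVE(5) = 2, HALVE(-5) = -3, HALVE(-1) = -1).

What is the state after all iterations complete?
a=0, n=0

Iteration trace:
Start: a=2, n=4
After iteration 1: a=1, n=8
After iteration 2: a=0, n=8
After iteration 3: a=0, n=0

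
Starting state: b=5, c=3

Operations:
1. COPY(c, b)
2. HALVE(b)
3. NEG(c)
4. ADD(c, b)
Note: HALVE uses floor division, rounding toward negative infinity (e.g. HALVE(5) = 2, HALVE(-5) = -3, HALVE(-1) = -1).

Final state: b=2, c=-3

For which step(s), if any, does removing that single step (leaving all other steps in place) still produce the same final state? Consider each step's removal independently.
None - removing any single step changes the final result

Testing removal of each single step:
Without step 1: final = b=2, c=-1 (different)
Without step 2: final = b=5, c=0 (different)
Without step 3: final = b=2, c=7 (different)
Without step 4: final = b=2, c=-5 (different)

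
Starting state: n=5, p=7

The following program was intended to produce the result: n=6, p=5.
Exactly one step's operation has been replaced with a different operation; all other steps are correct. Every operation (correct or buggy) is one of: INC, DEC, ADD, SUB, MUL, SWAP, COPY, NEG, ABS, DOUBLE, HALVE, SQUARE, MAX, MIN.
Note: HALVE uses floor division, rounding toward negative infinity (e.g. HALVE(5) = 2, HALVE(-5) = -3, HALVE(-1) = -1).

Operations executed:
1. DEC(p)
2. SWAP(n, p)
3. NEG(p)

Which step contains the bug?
Step 3

Trace with buggy code:
Initial: n=5, p=7
After step 1: n=5, p=6
After step 2: n=6, p=5
After step 3: n=6, p=-5
Actual final n=6, p=-5 ≠ expected n=6, p=5.
Step 3 is the only position where a single-operation replacement can produce the expected result.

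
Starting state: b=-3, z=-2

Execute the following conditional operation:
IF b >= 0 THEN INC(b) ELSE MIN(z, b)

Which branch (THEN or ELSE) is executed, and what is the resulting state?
Branch: ELSE, Final state: b=-3, z=-3

Evaluating condition: b >= 0
b = -3
Condition is False, so ELSE branch executes
After MIN(z, b): b=-3, z=-3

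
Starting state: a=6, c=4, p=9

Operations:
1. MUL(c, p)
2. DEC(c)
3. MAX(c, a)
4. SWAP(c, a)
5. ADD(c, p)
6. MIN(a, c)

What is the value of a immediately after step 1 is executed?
a = 6

Tracing a through execution:
Initial: a = 6
After step 1 (MUL(c, p)): a = 6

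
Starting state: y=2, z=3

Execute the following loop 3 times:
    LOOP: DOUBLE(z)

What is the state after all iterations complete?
y=2, z=24

Iteration trace:
Start: y=2, z=3
After iteration 1: y=2, z=6
After iteration 2: y=2, z=12
After iteration 3: y=2, z=24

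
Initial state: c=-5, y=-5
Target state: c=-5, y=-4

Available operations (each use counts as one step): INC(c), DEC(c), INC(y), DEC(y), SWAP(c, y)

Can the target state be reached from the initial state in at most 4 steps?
Yes

Path (1 step): INC(y)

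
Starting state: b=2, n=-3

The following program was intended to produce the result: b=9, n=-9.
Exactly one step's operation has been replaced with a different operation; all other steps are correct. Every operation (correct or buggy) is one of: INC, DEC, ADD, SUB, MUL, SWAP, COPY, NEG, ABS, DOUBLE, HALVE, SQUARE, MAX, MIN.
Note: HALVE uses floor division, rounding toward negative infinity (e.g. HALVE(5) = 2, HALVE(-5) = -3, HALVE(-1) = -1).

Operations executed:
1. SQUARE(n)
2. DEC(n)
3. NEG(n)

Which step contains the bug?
Step 2

Trace with buggy code:
Initial: b=2, n=-3
After step 1: b=2, n=9
After step 2: b=2, n=8
After step 3: b=2, n=-8
Actual final b=2, n=-8 ≠ expected b=9, n=-9.
Step 2 is the only position where a single-operation replacement can produce the expected result.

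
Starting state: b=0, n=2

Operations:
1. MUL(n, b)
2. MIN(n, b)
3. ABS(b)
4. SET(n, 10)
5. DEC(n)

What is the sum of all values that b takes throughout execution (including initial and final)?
0

Values of b at each step:
Initial: b = 0
After step 1: b = 0
After step 2: b = 0
After step 3: b = 0
After step 4: b = 0
After step 5: b = 0
Sum = 0 + 0 + 0 + 0 + 0 + 0 = 0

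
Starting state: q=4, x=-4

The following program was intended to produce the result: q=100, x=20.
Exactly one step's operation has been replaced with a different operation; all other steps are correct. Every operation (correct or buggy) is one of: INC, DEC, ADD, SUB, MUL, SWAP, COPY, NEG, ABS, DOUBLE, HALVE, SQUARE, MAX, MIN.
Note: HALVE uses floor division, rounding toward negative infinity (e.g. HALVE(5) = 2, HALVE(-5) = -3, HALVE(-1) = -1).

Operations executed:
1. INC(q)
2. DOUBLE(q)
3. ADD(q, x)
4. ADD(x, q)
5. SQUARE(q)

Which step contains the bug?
Step 3

Trace with buggy code:
Initial: q=4, x=-4
After step 1: q=5, x=-4
After step 2: q=10, x=-4
After step 3: q=6, x=-4
After step 4: q=6, x=2
After step 5: q=36, x=2
Actual final q=36, x=2 ≠ expected q=100, x=20.
Step 3 is the only position where a single-operation replacement can produce the expected result.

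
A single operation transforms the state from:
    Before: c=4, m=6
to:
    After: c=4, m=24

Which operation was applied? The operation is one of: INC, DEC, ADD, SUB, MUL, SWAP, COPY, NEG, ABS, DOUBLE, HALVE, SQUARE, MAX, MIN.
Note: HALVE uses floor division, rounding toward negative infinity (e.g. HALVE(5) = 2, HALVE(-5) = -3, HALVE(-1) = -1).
MUL(m, c)

Analyzing the change:
Before: c=4, m=6
After: c=4, m=24
Variable m changed from 6 to 24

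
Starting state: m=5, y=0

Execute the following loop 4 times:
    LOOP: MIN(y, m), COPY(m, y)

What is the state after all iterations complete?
m=0, y=0

Iteration trace:
Start: m=5, y=0
After iteration 1: m=0, y=0
After iteration 2: m=0, y=0
After iteration 3: m=0, y=0
After iteration 4: m=0, y=0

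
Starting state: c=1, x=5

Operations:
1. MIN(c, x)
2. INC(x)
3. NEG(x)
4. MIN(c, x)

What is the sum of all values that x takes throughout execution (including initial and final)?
4

Values of x at each step:
Initial: x = 5
After step 1: x = 5
After step 2: x = 6
After step 3: x = -6
After step 4: x = -6
Sum = 5 + 5 + 6 + -6 + -6 = 4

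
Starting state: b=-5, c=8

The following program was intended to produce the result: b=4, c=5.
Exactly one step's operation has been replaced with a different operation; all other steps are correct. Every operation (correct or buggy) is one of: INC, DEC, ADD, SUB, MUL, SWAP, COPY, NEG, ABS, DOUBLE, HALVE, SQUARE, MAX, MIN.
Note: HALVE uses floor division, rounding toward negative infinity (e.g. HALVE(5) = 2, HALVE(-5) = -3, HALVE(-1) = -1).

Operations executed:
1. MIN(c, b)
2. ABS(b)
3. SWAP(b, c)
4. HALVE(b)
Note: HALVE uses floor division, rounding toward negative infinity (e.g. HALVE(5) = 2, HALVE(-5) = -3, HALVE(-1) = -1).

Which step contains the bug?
Step 1

Trace with buggy code:
Initial: b=-5, c=8
After step 1: b=-5, c=-5
After step 2: b=5, c=-5
After step 3: b=-5, c=5
After step 4: b=-3, c=5
Actual final b=-3, c=5 ≠ expected b=4, c=5.
Step 1 is the only position where a single-operation replacement can produce the expected result.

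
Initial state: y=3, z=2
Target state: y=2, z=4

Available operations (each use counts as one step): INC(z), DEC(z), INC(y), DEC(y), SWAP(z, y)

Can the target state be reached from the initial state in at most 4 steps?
Yes

Path (2 steps): INC(y) → SWAP(z, y)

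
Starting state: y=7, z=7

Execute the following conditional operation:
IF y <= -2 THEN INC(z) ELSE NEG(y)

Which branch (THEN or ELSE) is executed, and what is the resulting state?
Branch: ELSE, Final state: y=-7, z=7

Evaluating condition: y <= -2
y = 7
Condition is False, so ELSE branch executes
After NEG(y): y=-7, z=7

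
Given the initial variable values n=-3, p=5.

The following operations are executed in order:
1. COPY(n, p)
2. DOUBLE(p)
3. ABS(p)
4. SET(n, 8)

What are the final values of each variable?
{n: 8, p: 10}

Step-by-step execution:
Initial: n=-3, p=5
After step 1 (COPY(n, p)): n=5, p=5
After step 2 (DOUBLE(p)): n=5, p=10
After step 3 (ABS(p)): n=5, p=10
After step 4 (SET(n, 8)): n=8, p=10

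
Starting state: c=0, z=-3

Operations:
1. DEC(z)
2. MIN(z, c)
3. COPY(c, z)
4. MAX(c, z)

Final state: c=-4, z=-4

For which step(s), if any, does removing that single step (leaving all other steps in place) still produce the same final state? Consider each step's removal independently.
Step(s) 2, 4

Testing removal of each single step:
Without step 1: final = c=-3, z=-3 (different)
Without step 2: final = c=-4, z=-4 (same)
Without step 3: final = c=0, z=-4 (different)
Without step 4: final = c=-4, z=-4 (same)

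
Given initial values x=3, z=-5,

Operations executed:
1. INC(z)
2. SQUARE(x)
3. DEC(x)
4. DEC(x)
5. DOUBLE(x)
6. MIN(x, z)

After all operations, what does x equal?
x = -4

Tracing execution:
Step 1: INC(z) → x = 3
Step 2: SQUARE(x) → x = 9
Step 3: DEC(x) → x = 8
Step 4: DEC(x) → x = 7
Step 5: DOUBLE(x) → x = 14
Step 6: MIN(x, z) → x = -4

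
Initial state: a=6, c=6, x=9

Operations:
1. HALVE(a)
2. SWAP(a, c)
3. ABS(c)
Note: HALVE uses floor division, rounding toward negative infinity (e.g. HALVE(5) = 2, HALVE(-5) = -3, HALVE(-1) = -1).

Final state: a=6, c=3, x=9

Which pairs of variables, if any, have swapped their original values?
None

Comparing initial and final values:
a: 6 → 6
c: 6 → 3
x: 9 → 9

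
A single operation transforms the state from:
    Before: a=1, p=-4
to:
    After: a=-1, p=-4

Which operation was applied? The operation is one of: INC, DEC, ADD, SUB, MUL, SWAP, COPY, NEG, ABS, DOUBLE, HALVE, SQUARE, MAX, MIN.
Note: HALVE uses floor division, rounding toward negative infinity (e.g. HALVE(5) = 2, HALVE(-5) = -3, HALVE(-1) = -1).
NEG(a)

Analyzing the change:
Before: a=1, p=-4
After: a=-1, p=-4
Variable a changed from 1 to -1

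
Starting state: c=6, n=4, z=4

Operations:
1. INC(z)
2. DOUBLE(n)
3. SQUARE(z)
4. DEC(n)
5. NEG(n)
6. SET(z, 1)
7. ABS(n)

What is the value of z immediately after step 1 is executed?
z = 5

Tracing z through execution:
Initial: z = 4
After step 1 (INC(z)): z = 5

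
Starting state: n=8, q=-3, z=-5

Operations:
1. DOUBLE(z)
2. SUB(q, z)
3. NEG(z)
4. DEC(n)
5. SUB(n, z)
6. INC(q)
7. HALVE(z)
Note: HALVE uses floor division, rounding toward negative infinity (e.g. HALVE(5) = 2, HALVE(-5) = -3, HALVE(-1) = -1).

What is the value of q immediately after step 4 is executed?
q = 7

Tracing q through execution:
Initial: q = -3
After step 1 (DOUBLE(z)): q = -3
After step 2 (SUB(q, z)): q = 7
After step 3 (NEG(z)): q = 7
After step 4 (DEC(n)): q = 7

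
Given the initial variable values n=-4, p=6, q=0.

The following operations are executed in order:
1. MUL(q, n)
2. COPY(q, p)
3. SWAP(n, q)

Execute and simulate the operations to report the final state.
{n: 6, p: 6, q: -4}

Step-by-step execution:
Initial: n=-4, p=6, q=0
After step 1 (MUL(q, n)): n=-4, p=6, q=0
After step 2 (COPY(q, p)): n=-4, p=6, q=6
After step 3 (SWAP(n, q)): n=6, p=6, q=-4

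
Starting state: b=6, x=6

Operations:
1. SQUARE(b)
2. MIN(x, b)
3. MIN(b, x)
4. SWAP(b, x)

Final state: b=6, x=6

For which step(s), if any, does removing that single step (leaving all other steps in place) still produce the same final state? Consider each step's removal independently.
Step(s) 1, 2, 4

Testing removal of each single step:
Without step 1: final = b=6, x=6 (same)
Without step 2: final = b=6, x=6 (same)
Without step 3: final = b=6, x=36 (different)
Without step 4: final = b=6, x=6 (same)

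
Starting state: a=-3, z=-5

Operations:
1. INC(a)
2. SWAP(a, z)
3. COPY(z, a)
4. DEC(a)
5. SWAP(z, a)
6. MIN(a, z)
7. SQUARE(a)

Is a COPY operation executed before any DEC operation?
Yes

First COPY: step 3
First DEC: step 4
Since 3 < 4, COPY comes first.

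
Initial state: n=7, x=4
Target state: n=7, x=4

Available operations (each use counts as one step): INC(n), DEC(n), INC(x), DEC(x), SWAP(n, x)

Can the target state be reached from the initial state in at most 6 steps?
Yes

Path (0 steps): 0 steps (already at target)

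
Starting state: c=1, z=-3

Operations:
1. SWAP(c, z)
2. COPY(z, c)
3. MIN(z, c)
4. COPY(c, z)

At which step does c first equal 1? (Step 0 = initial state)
Step 0

Tracing c:
Initial: c = 1 ← first occurrence
After step 1: c = -3
After step 2: c = -3
After step 3: c = -3
After step 4: c = -3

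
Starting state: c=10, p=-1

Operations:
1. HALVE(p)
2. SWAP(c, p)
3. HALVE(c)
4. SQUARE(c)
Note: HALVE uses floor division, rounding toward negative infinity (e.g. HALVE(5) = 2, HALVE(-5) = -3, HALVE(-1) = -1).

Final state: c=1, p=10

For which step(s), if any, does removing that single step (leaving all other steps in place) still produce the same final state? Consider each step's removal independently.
Step(s) 1, 3

Testing removal of each single step:
Without step 1: final = c=1, p=10 (same)
Without step 2: final = c=25, p=-1 (different)
Without step 3: final = c=1, p=10 (same)
Without step 4: final = c=-1, p=10 (different)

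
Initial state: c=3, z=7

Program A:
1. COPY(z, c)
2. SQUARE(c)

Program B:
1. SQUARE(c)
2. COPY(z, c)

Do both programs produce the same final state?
No

Program A final state: c=9, z=3
Program B final state: c=9, z=9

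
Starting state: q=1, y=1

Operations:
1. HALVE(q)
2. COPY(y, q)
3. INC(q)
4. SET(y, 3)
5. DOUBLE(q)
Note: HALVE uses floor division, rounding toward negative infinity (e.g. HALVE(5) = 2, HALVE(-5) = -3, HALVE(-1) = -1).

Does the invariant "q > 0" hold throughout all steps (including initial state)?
No, violated after step 1

The invariant is violated after step 1.

State at each step:
Initial: q=1, y=1
After step 1: q=0, y=1
After step 2: q=0, y=0
After step 3: q=1, y=0
After step 4: q=1, y=3
After step 5: q=2, y=3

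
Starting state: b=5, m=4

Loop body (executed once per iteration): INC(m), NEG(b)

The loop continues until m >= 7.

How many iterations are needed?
3

Tracing iterations:
Initial: b=5, m=4
After iteration 1: b=-5, m=5
After iteration 2: b=5, m=6
After iteration 3: b=-5, m=7
m >= 7 now holds, so the loop exits after 3 iterations.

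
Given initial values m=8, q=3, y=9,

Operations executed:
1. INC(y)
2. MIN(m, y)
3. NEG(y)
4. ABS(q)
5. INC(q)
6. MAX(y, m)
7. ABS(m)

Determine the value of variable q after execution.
q = 4

Tracing execution:
Step 1: INC(y) → q = 3
Step 2: MIN(m, y) → q = 3
Step 3: NEG(y) → q = 3
Step 4: ABS(q) → q = 3
Step 5: INC(q) → q = 4
Step 6: MAX(y, m) → q = 4
Step 7: ABS(m) → q = 4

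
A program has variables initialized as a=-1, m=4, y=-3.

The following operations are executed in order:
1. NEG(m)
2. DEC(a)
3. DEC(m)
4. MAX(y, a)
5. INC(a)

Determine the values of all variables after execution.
{a: -1, m: -5, y: -2}

Step-by-step execution:
Initial: a=-1, m=4, y=-3
After step 1 (NEG(m)): a=-1, m=-4, y=-3
After step 2 (DEC(a)): a=-2, m=-4, y=-3
After step 3 (DEC(m)): a=-2, m=-5, y=-3
After step 4 (MAX(y, a)): a=-2, m=-5, y=-2
After step 5 (INC(a)): a=-1, m=-5, y=-2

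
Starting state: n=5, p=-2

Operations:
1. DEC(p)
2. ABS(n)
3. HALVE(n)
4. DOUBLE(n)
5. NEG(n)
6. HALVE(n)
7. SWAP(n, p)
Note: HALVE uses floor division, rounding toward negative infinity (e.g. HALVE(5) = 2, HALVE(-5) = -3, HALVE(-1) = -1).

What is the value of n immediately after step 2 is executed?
n = 5

Tracing n through execution:
Initial: n = 5
After step 1 (DEC(p)): n = 5
After step 2 (ABS(n)): n = 5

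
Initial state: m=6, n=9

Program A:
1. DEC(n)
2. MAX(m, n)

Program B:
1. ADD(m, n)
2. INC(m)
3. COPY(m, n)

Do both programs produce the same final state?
No

Program A final state: m=8, n=8
Program B final state: m=9, n=9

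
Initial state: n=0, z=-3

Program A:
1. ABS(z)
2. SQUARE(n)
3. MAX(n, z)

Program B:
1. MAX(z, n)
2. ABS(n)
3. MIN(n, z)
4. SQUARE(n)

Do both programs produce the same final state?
No

Program A final state: n=3, z=3
Program B final state: n=0, z=0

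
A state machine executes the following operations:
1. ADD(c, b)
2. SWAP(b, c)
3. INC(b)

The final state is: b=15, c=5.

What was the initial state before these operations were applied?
b=5, c=9

Working backwards:
Final state: b=15, c=5
Before step 3 (INC(b)): b=14, c=5
Before step 2 (SWAP(b, c)): b=5, c=14
Before step 1 (ADD(c, b)): b=5, c=9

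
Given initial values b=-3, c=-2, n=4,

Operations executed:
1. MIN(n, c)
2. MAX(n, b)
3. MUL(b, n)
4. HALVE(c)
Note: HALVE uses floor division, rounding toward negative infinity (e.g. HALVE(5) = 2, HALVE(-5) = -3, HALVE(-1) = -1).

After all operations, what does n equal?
n = -2

Tracing execution:
Step 1: MIN(n, c) → n = -2
Step 2: MAX(n, b) → n = -2
Step 3: MUL(b, n) → n = -2
Step 4: HALVE(c) → n = -2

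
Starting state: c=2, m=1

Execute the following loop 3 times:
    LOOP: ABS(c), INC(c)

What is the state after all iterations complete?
c=5, m=1

Iteration trace:
Start: c=2, m=1
After iteration 1: c=3, m=1
After iteration 2: c=4, m=1
After iteration 3: c=5, m=1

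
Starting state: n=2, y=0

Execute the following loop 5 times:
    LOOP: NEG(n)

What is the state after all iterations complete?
n=-2, y=0

Iteration trace:
Start: n=2, y=0
After iteration 1: n=-2, y=0
After iteration 2: n=2, y=0
After iteration 3: n=-2, y=0
After iteration 4: n=2, y=0
After iteration 5: n=-2, y=0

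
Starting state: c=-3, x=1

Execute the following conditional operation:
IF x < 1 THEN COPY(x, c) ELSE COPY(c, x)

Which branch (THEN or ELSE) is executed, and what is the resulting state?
Branch: ELSE, Final state: c=1, x=1

Evaluating condition: x < 1
x = 1
Condition is False, so ELSE branch executes
After COPY(c, x): c=1, x=1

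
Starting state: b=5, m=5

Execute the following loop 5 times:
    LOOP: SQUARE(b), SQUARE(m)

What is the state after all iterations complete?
b=23283064365386962890625, m=23283064365386962890625

Iteration trace:
Start: b=5, m=5
After iteration 1: b=25, m=25
After iteration 2: b=625, m=625
After iteration 3: b=390625, m=390625
After iteration 4: b=152587890625, m=152587890625
After iteration 5: b=23283064365386962890625, m=23283064365386962890625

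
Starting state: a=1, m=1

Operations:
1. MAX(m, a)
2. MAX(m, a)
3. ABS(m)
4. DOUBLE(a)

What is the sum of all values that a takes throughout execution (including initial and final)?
6

Values of a at each step:
Initial: a = 1
After step 1: a = 1
After step 2: a = 1
After step 3: a = 1
After step 4: a = 2
Sum = 1 + 1 + 1 + 1 + 2 = 6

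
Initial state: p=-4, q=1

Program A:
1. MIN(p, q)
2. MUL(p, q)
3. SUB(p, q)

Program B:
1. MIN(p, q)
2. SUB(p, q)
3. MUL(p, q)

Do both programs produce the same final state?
Yes

Program A final state: p=-5, q=1
Program B final state: p=-5, q=1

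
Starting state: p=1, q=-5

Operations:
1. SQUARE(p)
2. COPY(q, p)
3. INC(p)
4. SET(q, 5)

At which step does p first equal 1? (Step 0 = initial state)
Step 0

Tracing p:
Initial: p = 1 ← first occurrence
After step 1: p = 1
After step 2: p = 1
After step 3: p = 2
After step 4: p = 2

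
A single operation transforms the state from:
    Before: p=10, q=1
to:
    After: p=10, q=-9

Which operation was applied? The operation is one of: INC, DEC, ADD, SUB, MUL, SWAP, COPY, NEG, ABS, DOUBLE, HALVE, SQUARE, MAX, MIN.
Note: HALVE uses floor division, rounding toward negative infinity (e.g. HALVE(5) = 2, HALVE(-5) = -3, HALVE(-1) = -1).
SUB(q, p)

Analyzing the change:
Before: p=10, q=1
After: p=10, q=-9
Variable q changed from 1 to -9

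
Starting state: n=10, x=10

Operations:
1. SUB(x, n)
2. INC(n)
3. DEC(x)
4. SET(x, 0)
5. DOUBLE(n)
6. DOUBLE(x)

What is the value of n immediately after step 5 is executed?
n = 22

Tracing n through execution:
Initial: n = 10
After step 1 (SUB(x, n)): n = 10
After step 2 (INC(n)): n = 11
After step 3 (DEC(x)): n = 11
After step 4 (SET(x, 0)): n = 11
After step 5 (DOUBLE(n)): n = 22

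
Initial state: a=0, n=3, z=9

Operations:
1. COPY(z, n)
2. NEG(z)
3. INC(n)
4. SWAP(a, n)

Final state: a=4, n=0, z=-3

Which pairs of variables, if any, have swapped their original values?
None

Comparing initial and final values:
a: 0 → 4
n: 3 → 0
z: 9 → -3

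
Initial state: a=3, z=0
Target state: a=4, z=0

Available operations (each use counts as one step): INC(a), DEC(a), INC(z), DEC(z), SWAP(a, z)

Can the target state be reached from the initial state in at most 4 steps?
Yes

Path (1 step): INC(a)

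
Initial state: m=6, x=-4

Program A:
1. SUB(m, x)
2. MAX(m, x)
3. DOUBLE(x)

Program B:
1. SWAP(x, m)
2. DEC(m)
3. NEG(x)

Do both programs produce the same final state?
No

Program A final state: m=10, x=-8
Program B final state: m=-5, x=-6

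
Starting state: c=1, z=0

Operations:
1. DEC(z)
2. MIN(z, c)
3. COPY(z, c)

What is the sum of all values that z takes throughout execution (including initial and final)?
-1

Values of z at each step:
Initial: z = 0
After step 1: z = -1
After step 2: z = -1
After step 3: z = 1
Sum = 0 + -1 + -1 + 1 = -1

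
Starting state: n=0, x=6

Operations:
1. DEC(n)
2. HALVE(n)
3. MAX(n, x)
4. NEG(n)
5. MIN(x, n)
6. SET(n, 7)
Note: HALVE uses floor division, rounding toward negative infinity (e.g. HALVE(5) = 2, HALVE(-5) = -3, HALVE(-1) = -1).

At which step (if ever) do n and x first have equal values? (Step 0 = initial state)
Step 3

n and x first become equal after step 3.

Comparing values at each step:
Initial: n=0, x=6
After step 1: n=-1, x=6
After step 2: n=-1, x=6
After step 3: n=6, x=6 ← equal!
After step 4: n=-6, x=6
After step 5: n=-6, x=-6 ← equal!
After step 6: n=7, x=-6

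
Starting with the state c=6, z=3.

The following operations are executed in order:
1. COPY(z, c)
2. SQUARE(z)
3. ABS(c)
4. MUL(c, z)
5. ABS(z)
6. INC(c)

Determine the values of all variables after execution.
{c: 217, z: 36}

Step-by-step execution:
Initial: c=6, z=3
After step 1 (COPY(z, c)): c=6, z=6
After step 2 (SQUARE(z)): c=6, z=36
After step 3 (ABS(c)): c=6, z=36
After step 4 (MUL(c, z)): c=216, z=36
After step 5 (ABS(z)): c=216, z=36
After step 6 (INC(c)): c=217, z=36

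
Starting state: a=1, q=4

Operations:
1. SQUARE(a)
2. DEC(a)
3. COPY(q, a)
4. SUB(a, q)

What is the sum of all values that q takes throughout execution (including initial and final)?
12

Values of q at each step:
Initial: q = 4
After step 1: q = 4
After step 2: q = 4
After step 3: q = 0
After step 4: q = 0
Sum = 4 + 4 + 4 + 0 + 0 = 12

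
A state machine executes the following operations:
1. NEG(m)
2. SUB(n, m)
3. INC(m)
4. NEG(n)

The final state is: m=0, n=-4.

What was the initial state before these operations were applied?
m=1, n=3

Working backwards:
Final state: m=0, n=-4
Before step 4 (NEG(n)): m=0, n=4
Before step 3 (INC(m)): m=-1, n=4
Before step 2 (SUB(n, m)): m=-1, n=3
Before step 1 (NEG(m)): m=1, n=3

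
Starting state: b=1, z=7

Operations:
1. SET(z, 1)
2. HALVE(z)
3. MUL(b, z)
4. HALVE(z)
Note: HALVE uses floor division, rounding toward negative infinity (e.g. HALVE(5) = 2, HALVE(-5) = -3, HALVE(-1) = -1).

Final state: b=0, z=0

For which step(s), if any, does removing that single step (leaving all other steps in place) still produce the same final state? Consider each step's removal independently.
Step(s) 4

Testing removal of each single step:
Without step 1: final = b=3, z=1 (different)
Without step 2: final = b=1, z=0 (different)
Without step 3: final = b=1, z=0 (different)
Without step 4: final = b=0, z=0 (same)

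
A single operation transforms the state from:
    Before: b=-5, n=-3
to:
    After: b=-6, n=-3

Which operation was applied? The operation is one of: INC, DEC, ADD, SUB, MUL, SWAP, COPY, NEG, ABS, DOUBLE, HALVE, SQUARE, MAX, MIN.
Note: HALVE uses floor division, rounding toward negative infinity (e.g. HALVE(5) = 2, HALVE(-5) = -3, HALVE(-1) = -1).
DEC(b)

Analyzing the change:
Before: b=-5, n=-3
After: b=-6, n=-3
Variable b changed from -5 to -6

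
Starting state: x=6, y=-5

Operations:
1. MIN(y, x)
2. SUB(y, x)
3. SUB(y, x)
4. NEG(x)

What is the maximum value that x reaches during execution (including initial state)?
6

Values of x at each step:
Initial: x = 6 ← maximum
After step 1: x = 6
After step 2: x = 6
After step 3: x = 6
After step 4: x = -6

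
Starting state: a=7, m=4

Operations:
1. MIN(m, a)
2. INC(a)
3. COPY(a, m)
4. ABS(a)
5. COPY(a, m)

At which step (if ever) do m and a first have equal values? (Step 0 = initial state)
Step 3

m and a first become equal after step 3.

Comparing values at each step:
Initial: m=4, a=7
After step 1: m=4, a=7
After step 2: m=4, a=8
After step 3: m=4, a=4 ← equal!
After step 4: m=4, a=4 ← equal!
After step 5: m=4, a=4 ← equal!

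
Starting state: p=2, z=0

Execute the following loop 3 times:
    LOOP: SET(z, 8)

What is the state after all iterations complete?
p=2, z=8

Iteration trace:
Start: p=2, z=0
After iteration 1: p=2, z=8
After iteration 2: p=2, z=8
After iteration 3: p=2, z=8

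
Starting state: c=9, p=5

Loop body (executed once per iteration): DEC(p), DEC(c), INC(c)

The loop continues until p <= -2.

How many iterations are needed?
7

Tracing iterations:
Initial: c=9, p=5
After iteration 1: c=9, p=4
After iteration 2: c=9, p=3
After iteration 3: c=9, p=2
After iteration 4: c=9, p=1
After iteration 5: c=9, p=0
After iteration 6: c=9, p=-1
After iteration 7: c=9, p=-2
p <= -2 now holds, so the loop exits after 7 iterations.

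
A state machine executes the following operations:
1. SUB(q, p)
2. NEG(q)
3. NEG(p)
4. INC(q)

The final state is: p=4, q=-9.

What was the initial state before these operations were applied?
p=-4, q=6

Working backwards:
Final state: p=4, q=-9
Before step 4 (INC(q)): p=4, q=-10
Before step 3 (NEG(p)): p=-4, q=-10
Before step 2 (NEG(q)): p=-4, q=10
Before step 1 (SUB(q, p)): p=-4, q=6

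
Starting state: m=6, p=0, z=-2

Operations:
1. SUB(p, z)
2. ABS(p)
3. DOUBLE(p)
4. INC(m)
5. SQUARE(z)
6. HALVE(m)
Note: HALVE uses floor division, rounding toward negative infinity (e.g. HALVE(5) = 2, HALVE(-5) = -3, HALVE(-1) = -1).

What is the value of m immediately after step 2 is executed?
m = 6

Tracing m through execution:
Initial: m = 6
After step 1 (SUB(p, z)): m = 6
After step 2 (ABS(p)): m = 6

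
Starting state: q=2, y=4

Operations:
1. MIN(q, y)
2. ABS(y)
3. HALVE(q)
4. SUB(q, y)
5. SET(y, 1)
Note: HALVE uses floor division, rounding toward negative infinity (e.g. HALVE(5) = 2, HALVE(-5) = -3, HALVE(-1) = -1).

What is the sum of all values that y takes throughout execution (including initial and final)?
21

Values of y at each step:
Initial: y = 4
After step 1: y = 4
After step 2: y = 4
After step 3: y = 4
After step 4: y = 4
After step 5: y = 1
Sum = 4 + 4 + 4 + 4 + 4 + 1 = 21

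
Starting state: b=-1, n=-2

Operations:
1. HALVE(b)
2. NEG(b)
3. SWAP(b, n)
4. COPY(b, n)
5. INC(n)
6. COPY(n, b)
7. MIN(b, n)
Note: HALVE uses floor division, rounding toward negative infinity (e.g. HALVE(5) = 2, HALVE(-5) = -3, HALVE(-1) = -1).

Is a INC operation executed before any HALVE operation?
No

First INC: step 5
First HALVE: step 1
Since 5 > 1, HALVE comes first.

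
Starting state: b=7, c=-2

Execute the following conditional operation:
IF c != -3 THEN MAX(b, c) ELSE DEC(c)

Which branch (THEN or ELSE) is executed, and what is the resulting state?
Branch: THEN, Final state: b=7, c=-2

Evaluating condition: c != -3
c = -2
Condition is True, so THEN branch executes
After MAX(b, c): b=7, c=-2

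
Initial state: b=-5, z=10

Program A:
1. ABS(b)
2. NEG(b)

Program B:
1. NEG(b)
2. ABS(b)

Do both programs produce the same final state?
No

Program A final state: b=-5, z=10
Program B final state: b=5, z=10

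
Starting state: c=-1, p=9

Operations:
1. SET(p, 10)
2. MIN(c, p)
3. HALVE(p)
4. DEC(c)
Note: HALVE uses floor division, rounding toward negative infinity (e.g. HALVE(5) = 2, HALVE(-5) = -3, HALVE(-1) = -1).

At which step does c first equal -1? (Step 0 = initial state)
Step 0

Tracing c:
Initial: c = -1 ← first occurrence
After step 1: c = -1
After step 2: c = -1
After step 3: c = -1
After step 4: c = -2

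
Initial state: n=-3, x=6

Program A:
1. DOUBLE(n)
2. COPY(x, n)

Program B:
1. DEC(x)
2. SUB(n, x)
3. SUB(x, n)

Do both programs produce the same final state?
No

Program A final state: n=-6, x=-6
Program B final state: n=-8, x=13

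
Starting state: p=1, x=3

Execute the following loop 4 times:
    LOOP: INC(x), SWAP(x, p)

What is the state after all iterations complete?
p=3, x=5

Iteration trace:
Start: p=1, x=3
After iteration 1: p=4, x=1
After iteration 2: p=2, x=4
After iteration 3: p=5, x=2
After iteration 4: p=3, x=5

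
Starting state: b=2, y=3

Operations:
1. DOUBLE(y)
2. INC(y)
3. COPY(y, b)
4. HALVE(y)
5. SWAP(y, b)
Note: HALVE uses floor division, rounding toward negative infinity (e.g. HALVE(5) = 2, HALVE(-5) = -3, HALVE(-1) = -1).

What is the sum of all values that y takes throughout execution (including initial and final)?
21

Values of y at each step:
Initial: y = 3
After step 1: y = 6
After step 2: y = 7
After step 3: y = 2
After step 4: y = 1
After step 5: y = 2
Sum = 3 + 6 + 7 + 2 + 1 + 2 = 21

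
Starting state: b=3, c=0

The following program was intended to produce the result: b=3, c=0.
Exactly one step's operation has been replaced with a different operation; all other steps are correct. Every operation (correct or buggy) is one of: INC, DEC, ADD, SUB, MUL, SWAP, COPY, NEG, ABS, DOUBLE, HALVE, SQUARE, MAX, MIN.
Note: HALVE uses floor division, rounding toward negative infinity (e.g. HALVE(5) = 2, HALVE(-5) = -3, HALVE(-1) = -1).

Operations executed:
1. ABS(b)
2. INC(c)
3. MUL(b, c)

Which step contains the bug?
Step 3

Trace with buggy code:
Initial: b=3, c=0
After step 1: b=3, c=0
After step 2: b=3, c=1
After step 3: b=3, c=1
Actual final b=3, c=1 ≠ expected b=3, c=0.
Step 3 is the only position where a single-operation replacement can produce the expected result.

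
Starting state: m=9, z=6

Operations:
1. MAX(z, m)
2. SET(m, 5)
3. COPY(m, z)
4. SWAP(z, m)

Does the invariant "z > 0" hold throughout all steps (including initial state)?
Yes

The invariant holds at every step.

State at each step:
Initial: m=9, z=6
After step 1: m=9, z=9
After step 2: m=5, z=9
After step 3: m=9, z=9
After step 4: m=9, z=9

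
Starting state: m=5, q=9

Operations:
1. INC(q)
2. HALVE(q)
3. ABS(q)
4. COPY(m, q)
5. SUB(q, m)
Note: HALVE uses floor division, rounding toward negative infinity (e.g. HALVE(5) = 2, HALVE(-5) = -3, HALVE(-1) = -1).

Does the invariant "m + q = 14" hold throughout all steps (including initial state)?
No, violated after step 1

The invariant is violated after step 1.

State at each step:
Initial: m=5, q=9
After step 1: m=5, q=10
After step 2: m=5, q=5
After step 3: m=5, q=5
After step 4: m=5, q=5
After step 5: m=5, q=0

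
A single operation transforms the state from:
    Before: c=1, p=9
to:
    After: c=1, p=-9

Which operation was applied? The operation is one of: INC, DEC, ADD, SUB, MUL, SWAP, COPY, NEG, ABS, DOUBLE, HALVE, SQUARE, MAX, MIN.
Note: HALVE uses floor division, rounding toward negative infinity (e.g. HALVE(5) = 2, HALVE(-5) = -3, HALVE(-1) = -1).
NEG(p)

Analyzing the change:
Before: c=1, p=9
After: c=1, p=-9
Variable p changed from 9 to -9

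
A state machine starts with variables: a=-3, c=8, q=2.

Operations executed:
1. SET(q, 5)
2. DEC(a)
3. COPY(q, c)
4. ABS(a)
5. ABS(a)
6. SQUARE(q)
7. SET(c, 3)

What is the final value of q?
q = 64

Tracing execution:
Step 1: SET(q, 5) → q = 5
Step 2: DEC(a) → q = 5
Step 3: COPY(q, c) → q = 8
Step 4: ABS(a) → q = 8
Step 5: ABS(a) → q = 8
Step 6: SQUARE(q) → q = 64
Step 7: SET(c, 3) → q = 64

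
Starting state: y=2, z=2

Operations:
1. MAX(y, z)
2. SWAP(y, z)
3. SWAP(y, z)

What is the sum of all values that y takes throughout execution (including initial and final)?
8

Values of y at each step:
Initial: y = 2
After step 1: y = 2
After step 2: y = 2
After step 3: y = 2
Sum = 2 + 2 + 2 + 2 = 8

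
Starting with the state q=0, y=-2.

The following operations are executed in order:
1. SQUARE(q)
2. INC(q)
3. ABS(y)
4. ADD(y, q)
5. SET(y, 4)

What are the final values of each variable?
{q: 1, y: 4}

Step-by-step execution:
Initial: q=0, y=-2
After step 1 (SQUARE(q)): q=0, y=-2
After step 2 (INC(q)): q=1, y=-2
After step 3 (ABS(y)): q=1, y=2
After step 4 (ADD(y, q)): q=1, y=3
After step 5 (SET(y, 4)): q=1, y=4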